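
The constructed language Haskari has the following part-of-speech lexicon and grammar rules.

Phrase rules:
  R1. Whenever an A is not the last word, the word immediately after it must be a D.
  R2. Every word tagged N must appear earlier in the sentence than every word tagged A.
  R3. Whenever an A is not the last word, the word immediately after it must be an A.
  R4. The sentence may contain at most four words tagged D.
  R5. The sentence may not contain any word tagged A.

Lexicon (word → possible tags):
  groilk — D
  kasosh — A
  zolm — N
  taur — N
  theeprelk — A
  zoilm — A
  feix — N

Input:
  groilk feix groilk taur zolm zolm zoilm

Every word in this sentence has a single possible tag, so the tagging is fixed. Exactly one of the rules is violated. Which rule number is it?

5

Fixed tagging: D N D N N N A.
Rule check: R1 holds, R2 holds, R3 holds, R4 holds, R5 violated.
Only rule 5 fails.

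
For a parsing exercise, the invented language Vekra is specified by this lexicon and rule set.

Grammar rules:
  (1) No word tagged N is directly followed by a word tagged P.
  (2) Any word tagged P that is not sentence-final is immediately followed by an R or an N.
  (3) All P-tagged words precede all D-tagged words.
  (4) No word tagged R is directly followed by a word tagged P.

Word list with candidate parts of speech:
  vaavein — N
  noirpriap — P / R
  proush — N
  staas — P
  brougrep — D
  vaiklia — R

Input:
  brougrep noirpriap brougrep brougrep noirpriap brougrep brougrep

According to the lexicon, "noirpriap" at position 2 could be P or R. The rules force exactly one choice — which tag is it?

R

Candidates per position — 1:brougrep {D}; 2:noirpriap {P,R}; 3:brougrep {D}; 4:brougrep {D}; 5:noirpriap {P,R}; 6:brougrep {D}; 7:brougrep {D}.
If word 2 were P, no tagging could satisfy rule 2; so word 2 is R.
If word 5 were P, no tagging could satisfy rule 2; so word 5 is R.
The only consistent sequence is: D R D D R D D.
Check: rule 1 ✓; rule 2 ✓; rule 3 ✓; rule 4 ✓.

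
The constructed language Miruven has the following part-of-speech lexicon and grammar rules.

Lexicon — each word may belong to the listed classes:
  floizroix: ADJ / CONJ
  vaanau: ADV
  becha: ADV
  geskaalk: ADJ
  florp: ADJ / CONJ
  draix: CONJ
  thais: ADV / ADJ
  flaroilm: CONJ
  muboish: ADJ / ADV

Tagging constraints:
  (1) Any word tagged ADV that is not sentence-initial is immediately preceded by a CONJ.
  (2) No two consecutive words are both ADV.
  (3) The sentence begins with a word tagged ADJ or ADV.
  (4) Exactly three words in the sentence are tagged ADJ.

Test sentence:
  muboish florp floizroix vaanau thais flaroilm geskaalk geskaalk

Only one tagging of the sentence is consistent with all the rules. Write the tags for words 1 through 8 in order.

ADV CONJ CONJ ADV ADJ CONJ ADJ ADJ

Candidates per position — 1:muboish {ADJ,ADV}; 2:florp {ADJ,CONJ}; 3:floizroix {ADJ,CONJ}; 4:vaanau {ADV}; 5:thais {ADV,ADJ}; 6:flaroilm {CONJ}; 7:geskaalk {ADJ}; 8:geskaalk {ADJ}.
Position 3: ADJ is ruled out by rule 1; that leaves CONJ.
Position 5: ADV is ruled out by rule 1; that leaves ADJ.
Position 1: ADJ is ruled out by rule 4; that leaves ADV.
Position 2: ADJ is ruled out by rule 4; that leaves CONJ.
The only consistent sequence is: ADV CONJ CONJ ADV ADJ CONJ ADJ ADJ.
Checking: rule 1 ✓; rule 2 ✓; rule 3 ✓; rule 4 ✓.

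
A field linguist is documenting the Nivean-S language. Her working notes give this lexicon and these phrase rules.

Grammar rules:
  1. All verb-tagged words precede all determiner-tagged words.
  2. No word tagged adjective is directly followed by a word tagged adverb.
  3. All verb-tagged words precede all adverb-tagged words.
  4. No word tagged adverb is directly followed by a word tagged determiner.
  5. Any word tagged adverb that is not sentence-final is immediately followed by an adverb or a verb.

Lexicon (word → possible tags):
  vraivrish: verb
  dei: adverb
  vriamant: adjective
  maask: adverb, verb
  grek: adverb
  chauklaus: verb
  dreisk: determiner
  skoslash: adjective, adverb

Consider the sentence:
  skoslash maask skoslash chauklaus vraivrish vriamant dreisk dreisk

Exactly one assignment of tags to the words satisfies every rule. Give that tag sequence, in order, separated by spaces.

Candidates per position — 1:skoslash {adjective,adverb}; 2:maask {adverb,verb}; 3:skoslash {adjective,adverb}; 4:chauklaus {verb}; 5:vraivrish {verb}; 6:vriamant {adjective}; 7:dreisk {determiner}; 8:dreisk {determiner}.
Position 1: adverb is ruled out by rule 3; that leaves adjective.
Position 2: adverb is ruled out by rule 2; that leaves verb.
Position 3: adverb is ruled out by rule 3; that leaves adjective.
The only consistent sequence is: adjective verb adjective verb verb adjective determiner determiner.
Verifying each rule — rule 1 holds; rule 2 holds; rule 3 holds; rule 4 holds; rule 5 holds.

adjective verb adjective verb verb adjective determiner determiner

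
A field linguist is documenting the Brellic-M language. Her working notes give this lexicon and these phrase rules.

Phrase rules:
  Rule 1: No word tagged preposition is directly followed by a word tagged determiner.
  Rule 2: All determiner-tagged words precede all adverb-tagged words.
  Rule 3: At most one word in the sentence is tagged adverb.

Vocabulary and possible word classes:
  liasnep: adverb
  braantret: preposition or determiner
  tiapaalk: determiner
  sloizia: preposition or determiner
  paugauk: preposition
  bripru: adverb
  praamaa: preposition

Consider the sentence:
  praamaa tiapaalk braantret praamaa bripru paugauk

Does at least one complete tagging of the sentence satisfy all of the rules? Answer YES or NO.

NO

Candidates per position — 1:praamaa {preposition}; 2:tiapaalk {determiner}; 3:braantret {preposition,determiner}; 4:praamaa {preposition}; 5:bripru {adverb}; 6:paugauk {preposition}.
Rule 1 cannot be satisfied by any choice of tags from the lexicon.
So there is no consistent tagging.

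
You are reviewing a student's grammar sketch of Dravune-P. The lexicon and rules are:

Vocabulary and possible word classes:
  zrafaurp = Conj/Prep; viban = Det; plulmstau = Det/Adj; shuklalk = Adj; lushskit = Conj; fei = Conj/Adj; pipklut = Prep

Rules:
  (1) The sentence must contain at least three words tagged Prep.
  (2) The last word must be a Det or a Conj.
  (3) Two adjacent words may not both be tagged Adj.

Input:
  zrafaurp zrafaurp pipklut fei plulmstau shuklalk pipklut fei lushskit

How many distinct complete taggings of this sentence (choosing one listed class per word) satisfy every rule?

12

Candidates per position — 1:zrafaurp {Conj,Prep}; 2:zrafaurp {Conj,Prep}; 3:pipklut {Prep}; 4:fei {Conj,Adj}; 5:plulmstau {Det,Adj}; 6:shuklalk {Adj}; 7:pipklut {Prep}; 8:fei {Conj,Adj}; 9:lushskit {Conj}.
There are 32 candidate sequences in total.
Checking each against the rules leaves 12 sequences.
Count = 12.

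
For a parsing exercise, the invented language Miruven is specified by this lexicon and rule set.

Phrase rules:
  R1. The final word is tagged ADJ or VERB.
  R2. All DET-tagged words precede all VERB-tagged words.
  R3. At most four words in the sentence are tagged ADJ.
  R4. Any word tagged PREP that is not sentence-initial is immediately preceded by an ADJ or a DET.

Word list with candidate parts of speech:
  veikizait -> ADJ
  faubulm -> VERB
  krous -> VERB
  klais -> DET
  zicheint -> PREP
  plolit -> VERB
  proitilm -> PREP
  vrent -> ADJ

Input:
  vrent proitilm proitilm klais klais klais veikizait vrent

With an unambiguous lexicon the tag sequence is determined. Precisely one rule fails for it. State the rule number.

4

Fixed tagging: ADJ PREP PREP DET DET DET ADJ ADJ.
Rule check: R1 holds, R2 holds, R3 holds, R4 violated.
Only rule 4 fails.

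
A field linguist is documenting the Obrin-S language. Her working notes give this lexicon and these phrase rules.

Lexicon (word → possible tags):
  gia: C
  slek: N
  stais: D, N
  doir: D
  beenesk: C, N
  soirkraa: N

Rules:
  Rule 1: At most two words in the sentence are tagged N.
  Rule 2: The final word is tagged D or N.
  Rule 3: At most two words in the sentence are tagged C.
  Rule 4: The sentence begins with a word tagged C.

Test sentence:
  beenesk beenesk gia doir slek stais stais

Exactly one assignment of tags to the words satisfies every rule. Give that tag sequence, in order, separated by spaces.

Candidates per position — 1:beenesk {C,N}; 2:beenesk {C,N}; 3:gia {C}; 4:doir {D}; 5:slek {N}; 6:stais {D,N}; 7:stais {D,N}.
At position 1, choosing N makes rule 4 impossible to satisfy; hence C.
At position 2, choosing C makes rule 3 impossible to satisfy; hence N.
At position 6, choosing N makes rule 1 impossible to satisfy; hence D.
At position 7, choosing N makes rule 1 impossible to satisfy; hence D.
The only consistent sequence is: C N C D N D D.
Rule-by-rule: rule 1 holds; rule 2 holds; rule 3 holds; rule 4 holds.

C N C D N D D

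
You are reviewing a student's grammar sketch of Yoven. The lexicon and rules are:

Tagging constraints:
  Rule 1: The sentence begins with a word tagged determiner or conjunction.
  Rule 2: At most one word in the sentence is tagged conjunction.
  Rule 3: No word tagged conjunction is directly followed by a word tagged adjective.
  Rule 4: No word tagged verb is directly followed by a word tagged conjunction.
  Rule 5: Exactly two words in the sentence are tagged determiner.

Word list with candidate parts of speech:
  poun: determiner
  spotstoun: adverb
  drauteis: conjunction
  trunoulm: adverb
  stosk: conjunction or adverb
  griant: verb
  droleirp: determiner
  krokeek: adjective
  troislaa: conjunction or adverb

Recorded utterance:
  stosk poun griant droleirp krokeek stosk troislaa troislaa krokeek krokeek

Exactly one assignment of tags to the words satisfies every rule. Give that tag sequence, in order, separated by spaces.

Candidates per position — 1:stosk {conjunction,adverb}; 2:poun {determiner}; 3:griant {verb}; 4:droleirp {determiner}; 5:krokeek {adjective}; 6:stosk {conjunction,adverb}; 7:troislaa {conjunction,adverb}; 8:troislaa {conjunction,adverb}; 9:krokeek {adjective}; 10:krokeek {adjective}.
Position 1: tagging it adverb would leave rule 1 unsatisfiable, so it must be conjunction.
Position 6: tagging it conjunction would leave rule 2 unsatisfiable, so it must be adverb.
Position 7: tagging it conjunction would leave rule 2 unsatisfiable, so it must be adverb.
Position 8: tagging it conjunction would leave rule 2 unsatisfiable, so it must be adverb.
The unique satisfying tagging is: conjunction determiner verb determiner adjective adverb adverb adverb adjective adjective.
Checking: rule 1 holds; rule 2 holds; rule 3 holds; rule 4 holds; rule 5 holds.

conjunction determiner verb determiner adjective adverb adverb adverb adjective adjective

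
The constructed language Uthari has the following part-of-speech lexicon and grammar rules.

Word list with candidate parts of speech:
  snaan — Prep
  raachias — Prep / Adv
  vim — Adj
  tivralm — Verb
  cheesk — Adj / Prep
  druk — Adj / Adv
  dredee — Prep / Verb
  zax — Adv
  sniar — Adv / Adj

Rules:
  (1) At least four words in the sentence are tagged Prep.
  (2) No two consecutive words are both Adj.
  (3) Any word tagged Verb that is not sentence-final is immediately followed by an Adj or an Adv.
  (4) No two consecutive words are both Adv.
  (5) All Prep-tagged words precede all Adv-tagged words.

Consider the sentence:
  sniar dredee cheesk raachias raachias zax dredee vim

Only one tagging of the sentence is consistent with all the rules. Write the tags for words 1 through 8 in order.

Adj Prep Prep Prep Prep Adv Verb Adj

Candidates per position — 1:sniar {Adv,Adj}; 2:dredee {Prep,Verb}; 3:cheesk {Adj,Prep}; 4:raachias {Prep,Adv}; 5:raachias {Prep,Adv}; 6:zax {Adv}; 7:dredee {Prep,Verb}; 8:vim {Adj}.
Position 5: Adv is ruled out by rule 4; that leaves Prep.
Position 7: Prep is ruled out by rule 5; that leaves Verb.
Position 1: Adv is ruled out by rule 5; that leaves Adj.
Position 2: Verb is ruled out by rule 1; that leaves Prep.
Position 3: Adj is ruled out by rule 1; that leaves Prep.
Position 4: Adv is ruled out by rule 1; that leaves Prep.
So the tagging must be: Adj Prep Prep Prep Prep Adv Verb Adj.
Check: rule 1 ✓; rule 2 ✓; rule 3 ✓; rule 4 ✓; rule 5 ✓.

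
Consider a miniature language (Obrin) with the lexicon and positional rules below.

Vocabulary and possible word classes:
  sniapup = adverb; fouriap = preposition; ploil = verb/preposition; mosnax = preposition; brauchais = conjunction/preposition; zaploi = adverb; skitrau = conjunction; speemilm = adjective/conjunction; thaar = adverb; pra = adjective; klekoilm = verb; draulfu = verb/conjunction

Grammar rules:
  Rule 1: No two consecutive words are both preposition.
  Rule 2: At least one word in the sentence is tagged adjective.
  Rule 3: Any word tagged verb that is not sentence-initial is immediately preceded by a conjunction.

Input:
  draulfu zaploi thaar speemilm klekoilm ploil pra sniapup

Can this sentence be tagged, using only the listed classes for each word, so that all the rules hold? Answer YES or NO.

Candidates per position — 1:draulfu {verb,conjunction}; 2:zaploi {adverb}; 3:thaar {adverb}; 4:speemilm {adjective,conjunction}; 5:klekoilm {verb}; 6:ploil {verb,preposition}; 7:pra {adjective}; 8:sniapup {adverb}.
One satisfying assignment: conjunction adverb adverb conjunction verb preposition adjective adverb.
Checking: rule 1 ok; rule 2 ok; rule 3 ok.

YES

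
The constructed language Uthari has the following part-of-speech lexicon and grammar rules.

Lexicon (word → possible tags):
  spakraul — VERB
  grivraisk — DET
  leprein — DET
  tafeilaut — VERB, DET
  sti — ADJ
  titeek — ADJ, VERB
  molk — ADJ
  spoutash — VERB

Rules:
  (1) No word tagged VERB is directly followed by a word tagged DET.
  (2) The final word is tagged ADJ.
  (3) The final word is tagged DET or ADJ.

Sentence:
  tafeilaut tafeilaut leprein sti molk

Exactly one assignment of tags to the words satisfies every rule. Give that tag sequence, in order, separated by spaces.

DET DET DET ADJ ADJ

Candidates per position — 1:tafeilaut {VERB,DET}; 2:tafeilaut {VERB,DET}; 3:leprein {DET}; 4:sti {ADJ}; 5:molk {ADJ}.
Word 1 cannot be VERB — rule 1 would then fail for every completion. It is DET.
Word 2 cannot be VERB — rule 1 would then fail for every completion. It is DET.
So the tagging must be: DET DET DET ADJ ADJ.
Checking: rule 1 ✓; rule 2 ✓; rule 3 ✓.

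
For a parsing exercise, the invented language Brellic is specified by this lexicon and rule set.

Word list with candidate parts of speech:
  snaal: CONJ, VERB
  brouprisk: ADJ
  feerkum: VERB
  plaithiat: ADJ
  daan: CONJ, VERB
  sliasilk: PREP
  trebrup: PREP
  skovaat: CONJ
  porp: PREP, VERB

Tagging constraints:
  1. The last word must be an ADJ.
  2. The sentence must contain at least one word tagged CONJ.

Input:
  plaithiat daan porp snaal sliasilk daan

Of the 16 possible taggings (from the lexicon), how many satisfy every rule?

0

Candidates per position — 1:plaithiat {ADJ}; 2:daan {CONJ,VERB}; 3:porp {PREP,VERB}; 4:snaal {CONJ,VERB}; 5:sliasilk {PREP}; 6:daan {CONJ,VERB}.
There are 16 candidate sequences in total.
Rule 1 cannot be satisfied by any choice of tags from the lexicon.
So there is no consistent tagging.
Count = 0.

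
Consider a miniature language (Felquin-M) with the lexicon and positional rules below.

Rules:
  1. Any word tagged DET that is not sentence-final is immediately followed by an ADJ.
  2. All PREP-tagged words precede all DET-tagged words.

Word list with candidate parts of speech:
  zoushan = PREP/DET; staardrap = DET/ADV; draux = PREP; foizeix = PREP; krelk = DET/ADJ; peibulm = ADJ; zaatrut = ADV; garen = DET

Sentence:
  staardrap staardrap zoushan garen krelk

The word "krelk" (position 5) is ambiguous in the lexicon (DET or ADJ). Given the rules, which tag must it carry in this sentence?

ADJ

Candidates per position — 1:staardrap {DET,ADV}; 2:staardrap {DET,ADV}; 3:zoushan {PREP,DET}; 4:garen {DET}; 5:krelk {DET,ADJ}.
Position 1: tagging it DET would leave rule 1 unsatisfiable, so it must be ADV.
Position 2: tagging it DET would leave rule 1 unsatisfiable, so it must be ADV.
Position 3: tagging it DET would leave rule 1 unsatisfiable, so it must be PREP.
Position 5: tagging it DET would leave rule 1 unsatisfiable, so it must be ADJ.
The unique satisfying tagging is: ADV ADV PREP DET ADJ.
Checking: rule 1 ✓; rule 2 ✓.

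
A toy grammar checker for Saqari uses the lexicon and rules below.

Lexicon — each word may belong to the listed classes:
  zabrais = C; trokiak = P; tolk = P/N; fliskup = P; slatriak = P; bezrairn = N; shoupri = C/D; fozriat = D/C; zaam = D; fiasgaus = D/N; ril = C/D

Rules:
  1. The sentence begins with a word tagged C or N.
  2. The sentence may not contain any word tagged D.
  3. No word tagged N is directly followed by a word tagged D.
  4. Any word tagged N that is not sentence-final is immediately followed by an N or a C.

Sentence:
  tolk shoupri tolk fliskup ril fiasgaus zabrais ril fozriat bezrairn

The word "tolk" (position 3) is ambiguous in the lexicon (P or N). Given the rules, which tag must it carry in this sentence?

Candidates per position — 1:tolk {P,N}; 2:shoupri {C,D}; 3:tolk {P,N}; 4:fliskup {P}; 5:ril {C,D}; 6:fiasgaus {D,N}; 7:zabrais {C}; 8:ril {C,D}; 9:fozriat {D,C}; 10:bezrairn {N}.
If word 1 were P, no tagging could satisfy rule 1; so word 1 is N.
If word 2 were D, no tagging could satisfy rule 2; so word 2 is C.
If word 3 were N, no tagging could satisfy rule 4; so word 3 is P.
If word 5 were D, no tagging could satisfy rule 2; so word 5 is C.
If word 6 were D, no tagging could satisfy rule 2; so word 6 is N.
If word 8 were D, no tagging could satisfy rule 2; so word 8 is C.
If word 9 were D, no tagging could satisfy rule 2; so word 9 is C.
The unique satisfying tagging is: N C P P C N C C C N.
Verifying each rule — rule 1 ok; rule 2 ok; rule 3 ok; rule 4 ok.

P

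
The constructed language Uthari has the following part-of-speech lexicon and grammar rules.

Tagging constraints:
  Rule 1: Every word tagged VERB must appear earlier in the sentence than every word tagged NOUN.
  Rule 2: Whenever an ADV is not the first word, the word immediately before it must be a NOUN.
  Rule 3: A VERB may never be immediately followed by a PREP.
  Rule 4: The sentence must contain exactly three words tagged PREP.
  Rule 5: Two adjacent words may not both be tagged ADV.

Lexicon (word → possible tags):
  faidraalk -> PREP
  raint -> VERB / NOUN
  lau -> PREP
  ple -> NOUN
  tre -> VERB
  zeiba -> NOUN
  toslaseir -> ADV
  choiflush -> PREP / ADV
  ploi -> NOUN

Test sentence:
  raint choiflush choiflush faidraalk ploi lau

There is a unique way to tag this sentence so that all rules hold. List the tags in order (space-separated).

Candidates per position — 1:raint {VERB,NOUN}; 2:choiflush {PREP,ADV}; 3:choiflush {PREP,ADV}; 4:faidraalk {PREP}; 5:ploi {NOUN}; 6:lau {PREP}.
If word 3 were ADV, no tagging could satisfy rule 2; so word 3 is PREP.
If word 2 were PREP, no tagging could satisfy rule 4; so word 2 is ADV.
If word 1 were VERB, no tagging could satisfy rule 2; so word 1 is NOUN.
So the tagging must be: NOUN ADV PREP PREP NOUN PREP.
Rule-by-rule: rule 1 holds; rule 2 holds; rule 3 holds; rule 4 holds; rule 5 holds.

NOUN ADV PREP PREP NOUN PREP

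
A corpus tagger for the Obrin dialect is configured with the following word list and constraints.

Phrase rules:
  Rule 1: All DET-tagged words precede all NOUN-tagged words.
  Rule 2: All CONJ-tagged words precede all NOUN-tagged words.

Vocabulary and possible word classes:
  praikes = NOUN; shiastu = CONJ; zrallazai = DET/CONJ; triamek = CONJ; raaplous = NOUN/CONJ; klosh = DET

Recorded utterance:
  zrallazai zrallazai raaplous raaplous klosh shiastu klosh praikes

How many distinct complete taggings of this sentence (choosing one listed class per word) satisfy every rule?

4

Candidates per position — 1:zrallazai {DET,CONJ}; 2:zrallazai {DET,CONJ}; 3:raaplous {NOUN,CONJ}; 4:raaplous {NOUN,CONJ}; 5:klosh {DET}; 6:shiastu {CONJ}; 7:klosh {DET}; 8:praikes {NOUN}.
There are 16 candidate sequences in total.
The sequences that satisfy every rule: DET DET CONJ CONJ DET CONJ DET NOUN; DET CONJ CONJ CONJ DET CONJ DET NOUN; CONJ DET CONJ CONJ DET CONJ DET NOUN; CONJ CONJ CONJ CONJ DET CONJ DET NOUN.
Count = 4.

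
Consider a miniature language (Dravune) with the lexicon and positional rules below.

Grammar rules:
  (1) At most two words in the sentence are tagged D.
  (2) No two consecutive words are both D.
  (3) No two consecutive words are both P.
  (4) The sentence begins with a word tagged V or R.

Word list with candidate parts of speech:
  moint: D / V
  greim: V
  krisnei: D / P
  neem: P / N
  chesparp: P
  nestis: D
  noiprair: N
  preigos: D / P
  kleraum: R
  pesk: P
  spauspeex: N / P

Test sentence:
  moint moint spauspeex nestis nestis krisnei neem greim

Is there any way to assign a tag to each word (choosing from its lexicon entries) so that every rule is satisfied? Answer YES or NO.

NO

Candidates per position — 1:moint {D,V}; 2:moint {D,V}; 3:spauspeex {N,P}; 4:nestis {D}; 5:nestis {D}; 6:krisnei {D,P}; 7:neem {P,N}; 8:greim {V}.
Rule 2 cannot be satisfied by any choice of tags from the lexicon.
So there is no consistent tagging.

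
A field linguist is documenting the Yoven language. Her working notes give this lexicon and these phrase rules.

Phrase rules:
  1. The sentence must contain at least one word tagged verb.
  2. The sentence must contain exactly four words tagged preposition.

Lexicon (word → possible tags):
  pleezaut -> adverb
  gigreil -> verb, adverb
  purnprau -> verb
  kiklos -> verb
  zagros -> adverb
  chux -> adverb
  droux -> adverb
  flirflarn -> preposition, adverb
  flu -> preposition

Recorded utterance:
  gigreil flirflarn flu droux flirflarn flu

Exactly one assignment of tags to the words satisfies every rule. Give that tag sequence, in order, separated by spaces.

verb preposition preposition adverb preposition preposition

Candidates per position — 1:gigreil {verb,adverb}; 2:flirflarn {preposition,adverb}; 3:flu {preposition}; 4:droux {adverb}; 5:flirflarn {preposition,adverb}; 6:flu {preposition}.
If word 1 were adverb, no tagging could satisfy rule 1; so word 1 is verb.
If word 2 were adverb, no tagging could satisfy rule 2; so word 2 is preposition.
If word 5 were adverb, no tagging could satisfy rule 2; so word 5 is preposition.
So the tagging must be: verb preposition preposition adverb preposition preposition.
Verifying each rule — rule 1 satisfied; rule 2 satisfied.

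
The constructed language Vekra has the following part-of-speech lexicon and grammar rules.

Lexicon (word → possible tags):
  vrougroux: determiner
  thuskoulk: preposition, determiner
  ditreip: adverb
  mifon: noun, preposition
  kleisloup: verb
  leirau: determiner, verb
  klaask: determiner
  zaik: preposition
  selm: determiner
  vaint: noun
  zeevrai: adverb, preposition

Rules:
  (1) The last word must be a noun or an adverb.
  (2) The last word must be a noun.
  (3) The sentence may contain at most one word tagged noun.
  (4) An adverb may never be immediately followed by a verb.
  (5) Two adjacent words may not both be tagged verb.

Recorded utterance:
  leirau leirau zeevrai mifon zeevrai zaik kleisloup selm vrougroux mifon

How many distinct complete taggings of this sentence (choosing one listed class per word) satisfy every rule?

Candidates per position — 1:leirau {determiner,verb}; 2:leirau {determiner,verb}; 3:zeevrai {adverb,preposition}; 4:mifon {noun,preposition}; 5:zeevrai {adverb,preposition}; 6:zaik {preposition}; 7:kleisloup {verb}; 8:selm {determiner}; 9:vrougroux {determiner}; 10:mifon {noun,preposition}.
There are 64 candidate sequences in total.
Checking each against the rules leaves 12 sequences.
Count = 12.

12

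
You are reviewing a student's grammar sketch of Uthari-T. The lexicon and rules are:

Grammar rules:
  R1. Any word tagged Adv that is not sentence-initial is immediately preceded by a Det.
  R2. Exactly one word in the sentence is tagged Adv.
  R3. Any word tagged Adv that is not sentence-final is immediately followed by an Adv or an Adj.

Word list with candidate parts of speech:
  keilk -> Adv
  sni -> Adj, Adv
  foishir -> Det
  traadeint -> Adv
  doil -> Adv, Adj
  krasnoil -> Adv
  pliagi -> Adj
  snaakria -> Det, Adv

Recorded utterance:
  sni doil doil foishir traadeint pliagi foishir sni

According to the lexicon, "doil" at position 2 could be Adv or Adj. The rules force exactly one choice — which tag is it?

Candidates per position — 1:sni {Adj,Adv}; 2:doil {Adv,Adj}; 3:doil {Adv,Adj}; 4:foishir {Det}; 5:traadeint {Adv}; 6:pliagi {Adj}; 7:foishir {Det}; 8:sni {Adj,Adv}.
Word 1 cannot be Adv — rule 2 would then fail for every completion. It is Adj.
Word 2 cannot be Adv — rule 1 would then fail for every completion. It is Adj.
Word 3 cannot be Adv — rule 1 would then fail for every completion. It is Adj.
Word 8 cannot be Adv — rule 2 would then fail for every completion. It is Adj.
That leaves exactly one tagging: Adj Adj Adj Det Adv Adj Det Adj.
Checking: rule 1 satisfied; rule 2 satisfied; rule 3 satisfied.

Adj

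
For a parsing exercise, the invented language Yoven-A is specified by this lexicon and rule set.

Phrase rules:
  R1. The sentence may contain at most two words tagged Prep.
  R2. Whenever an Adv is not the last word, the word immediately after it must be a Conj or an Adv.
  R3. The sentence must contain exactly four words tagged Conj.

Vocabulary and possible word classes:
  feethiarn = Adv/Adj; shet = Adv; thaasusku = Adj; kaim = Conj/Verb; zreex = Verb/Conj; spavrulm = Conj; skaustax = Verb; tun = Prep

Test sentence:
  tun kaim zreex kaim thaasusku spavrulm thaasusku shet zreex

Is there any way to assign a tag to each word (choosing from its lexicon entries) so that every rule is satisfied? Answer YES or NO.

Candidates per position — 1:tun {Prep}; 2:kaim {Conj,Verb}; 3:zreex {Verb,Conj}; 4:kaim {Conj,Verb}; 5:thaasusku {Adj}; 6:spavrulm {Conj}; 7:thaasusku {Adj}; 8:shet {Adv}; 9:zreex {Verb,Conj}.
One satisfying assignment: Prep Verb Conj Conj Adj Conj Adj Adv Conj.
Check: rule 1 holds; rule 2 holds; rule 3 holds.

YES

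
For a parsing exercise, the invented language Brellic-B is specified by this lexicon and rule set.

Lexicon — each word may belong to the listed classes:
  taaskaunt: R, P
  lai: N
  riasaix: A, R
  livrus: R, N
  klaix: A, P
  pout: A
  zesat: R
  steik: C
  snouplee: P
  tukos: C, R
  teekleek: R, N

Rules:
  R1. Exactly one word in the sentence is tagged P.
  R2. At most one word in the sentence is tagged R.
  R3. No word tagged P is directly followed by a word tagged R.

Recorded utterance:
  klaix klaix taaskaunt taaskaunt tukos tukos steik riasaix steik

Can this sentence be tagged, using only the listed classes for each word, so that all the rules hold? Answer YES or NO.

YES

Candidates per position — 1:klaix {A,P}; 2:klaix {A,P}; 3:taaskaunt {R,P}; 4:taaskaunt {R,P}; 5:tukos {C,R}; 6:tukos {C,R}; 7:steik {C}; 8:riasaix {A,R}; 9:steik {C}.
One satisfying assignment: A A R P C C C A C.
Verifying each rule — rule 1 ✓; rule 2 ✓; rule 3 ✓.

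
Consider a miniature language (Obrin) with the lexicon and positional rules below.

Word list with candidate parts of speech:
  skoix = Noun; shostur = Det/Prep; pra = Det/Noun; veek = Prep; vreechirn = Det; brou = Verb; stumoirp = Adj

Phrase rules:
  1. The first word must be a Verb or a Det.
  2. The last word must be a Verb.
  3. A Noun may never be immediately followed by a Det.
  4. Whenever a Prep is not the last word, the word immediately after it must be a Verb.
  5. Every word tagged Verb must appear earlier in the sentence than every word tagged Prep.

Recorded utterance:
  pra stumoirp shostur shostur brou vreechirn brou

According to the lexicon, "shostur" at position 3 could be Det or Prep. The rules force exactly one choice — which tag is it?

Det

Candidates per position — 1:pra {Det,Noun}; 2:stumoirp {Adj}; 3:shostur {Det,Prep}; 4:shostur {Det,Prep}; 5:brou {Verb}; 6:vreechirn {Det}; 7:brou {Verb}.
At position 1, choosing Noun makes rule 1 impossible to satisfy; hence Det.
At position 3, choosing Prep makes rule 4 impossible to satisfy; hence Det.
At position 4, choosing Prep makes rule 5 impossible to satisfy; hence Det.
The unique satisfying tagging is: Det Adj Det Det Verb Det Verb.
Verifying each rule — rule 1 satisfied; rule 2 satisfied; rule 3 satisfied; rule 4 satisfied; rule 5 satisfied.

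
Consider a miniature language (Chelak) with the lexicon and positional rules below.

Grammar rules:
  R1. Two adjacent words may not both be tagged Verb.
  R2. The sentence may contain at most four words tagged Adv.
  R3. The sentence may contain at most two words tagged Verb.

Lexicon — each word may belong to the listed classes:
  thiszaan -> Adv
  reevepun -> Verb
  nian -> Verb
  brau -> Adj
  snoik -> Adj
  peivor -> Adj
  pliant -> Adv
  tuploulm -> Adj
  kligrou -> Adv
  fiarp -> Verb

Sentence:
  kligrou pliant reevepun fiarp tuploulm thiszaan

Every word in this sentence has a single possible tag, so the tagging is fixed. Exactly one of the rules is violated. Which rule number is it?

1

Fixed tagging: Adv Adv Verb Verb Adj Adv.
Rule check: R1 fails, R2 ok, R3 ok.
Only rule 1 fails.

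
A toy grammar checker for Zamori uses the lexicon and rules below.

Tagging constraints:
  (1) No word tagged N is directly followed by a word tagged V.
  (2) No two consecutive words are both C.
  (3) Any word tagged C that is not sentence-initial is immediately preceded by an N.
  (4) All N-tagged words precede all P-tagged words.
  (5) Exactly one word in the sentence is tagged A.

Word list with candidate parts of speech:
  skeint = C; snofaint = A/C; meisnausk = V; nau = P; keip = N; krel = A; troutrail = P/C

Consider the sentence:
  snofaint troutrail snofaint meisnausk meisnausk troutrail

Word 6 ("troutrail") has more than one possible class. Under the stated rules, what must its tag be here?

Candidates per position — 1:snofaint {A,C}; 2:troutrail {P,C}; 3:snofaint {A,C}; 4:meisnausk {V}; 5:meisnausk {V}; 6:troutrail {P,C}.
Word 2 cannot be C — rule 3 would then fail for every completion. It is P.
Word 3 cannot be C — rule 3 would then fail for every completion. It is A.
Word 6 cannot be C — rule 3 would then fail for every completion. It is P.
Word 1 cannot be A — rule 5 would then fail for every completion. It is C.
So the tagging must be: C P A V V P.
Checking: rule 1 holds; rule 2 holds; rule 3 holds; rule 4 holds; rule 5 holds.

P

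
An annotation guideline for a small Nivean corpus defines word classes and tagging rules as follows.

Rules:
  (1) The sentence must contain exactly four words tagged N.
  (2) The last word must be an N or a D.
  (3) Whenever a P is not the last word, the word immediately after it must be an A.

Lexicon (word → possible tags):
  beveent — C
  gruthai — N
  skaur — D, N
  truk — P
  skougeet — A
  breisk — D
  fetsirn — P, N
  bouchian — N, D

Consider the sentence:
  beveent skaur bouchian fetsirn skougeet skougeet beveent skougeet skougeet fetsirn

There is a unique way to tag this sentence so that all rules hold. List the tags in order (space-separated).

C N N N A A C A A N

Candidates per position — 1:beveent {C}; 2:skaur {D,N}; 3:bouchian {N,D}; 4:fetsirn {P,N}; 5:skougeet {A}; 6:skougeet {A}; 7:beveent {C}; 8:skougeet {A}; 9:skougeet {A}; 10:fetsirn {P,N}.
At position 2, choosing D makes rule 1 impossible to satisfy; hence N.
At position 3, choosing D makes rule 1 impossible to satisfy; hence N.
At position 4, choosing P makes rule 1 impossible to satisfy; hence N.
At position 10, choosing P makes rule 1 impossible to satisfy; hence N.
The unique satisfying tagging is: C N N N A A C A A N.
Rule-by-rule: rule 1 ✓; rule 2 ✓; rule 3 ✓.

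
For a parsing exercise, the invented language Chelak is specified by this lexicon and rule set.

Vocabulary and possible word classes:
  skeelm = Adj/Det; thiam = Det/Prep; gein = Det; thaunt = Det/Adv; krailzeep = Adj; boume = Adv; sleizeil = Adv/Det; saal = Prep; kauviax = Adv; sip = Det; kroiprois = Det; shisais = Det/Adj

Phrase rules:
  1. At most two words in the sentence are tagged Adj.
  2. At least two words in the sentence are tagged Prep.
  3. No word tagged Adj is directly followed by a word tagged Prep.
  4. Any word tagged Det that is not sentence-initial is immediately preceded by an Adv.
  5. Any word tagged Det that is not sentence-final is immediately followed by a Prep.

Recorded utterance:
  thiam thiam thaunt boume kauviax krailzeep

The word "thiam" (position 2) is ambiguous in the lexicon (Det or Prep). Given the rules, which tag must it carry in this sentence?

Prep

Candidates per position — 1:thiam {Det,Prep}; 2:thiam {Det,Prep}; 3:thaunt {Det,Adv}; 4:boume {Adv}; 5:kauviax {Adv}; 6:krailzeep {Adj}.
Word 1 cannot be Det — rule 2 would then fail for every completion. It is Prep.
Word 2 cannot be Det — rule 2 would then fail for every completion. It is Prep.
Word 3 cannot be Det — rule 4 would then fail for every completion. It is Adv.
The only consistent sequence is: Prep Prep Adv Adv Adv Adj.
Checking: rule 1 ✓; rule 2 ✓; rule 3 ✓; rule 4 ✓; rule 5 ✓.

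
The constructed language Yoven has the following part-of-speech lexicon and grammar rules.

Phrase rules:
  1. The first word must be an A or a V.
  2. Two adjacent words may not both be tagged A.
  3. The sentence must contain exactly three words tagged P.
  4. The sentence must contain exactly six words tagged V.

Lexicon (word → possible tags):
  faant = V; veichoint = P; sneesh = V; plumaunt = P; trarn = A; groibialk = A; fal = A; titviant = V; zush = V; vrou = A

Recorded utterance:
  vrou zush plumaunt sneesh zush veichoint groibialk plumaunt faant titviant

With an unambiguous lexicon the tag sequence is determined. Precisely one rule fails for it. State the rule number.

4

Fixed tagging: A V P V V P A P V V.
Rule check: R1 holds, R2 holds, R3 holds, R4 violated.
Only rule 4 fails.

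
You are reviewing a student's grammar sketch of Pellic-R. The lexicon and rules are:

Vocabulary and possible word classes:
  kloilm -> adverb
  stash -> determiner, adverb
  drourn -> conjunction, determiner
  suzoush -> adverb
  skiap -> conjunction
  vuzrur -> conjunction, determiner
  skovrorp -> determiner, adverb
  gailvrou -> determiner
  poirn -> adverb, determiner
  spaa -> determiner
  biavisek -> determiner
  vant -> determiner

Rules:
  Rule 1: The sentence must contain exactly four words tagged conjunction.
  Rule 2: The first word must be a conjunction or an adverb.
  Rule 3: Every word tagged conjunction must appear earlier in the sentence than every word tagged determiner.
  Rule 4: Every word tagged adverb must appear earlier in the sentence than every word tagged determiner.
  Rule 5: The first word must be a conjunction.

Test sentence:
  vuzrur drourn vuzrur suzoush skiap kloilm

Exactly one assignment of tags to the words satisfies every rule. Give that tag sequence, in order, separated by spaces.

conjunction conjunction conjunction adverb conjunction adverb

Candidates per position — 1:vuzrur {conjunction,determiner}; 2:drourn {conjunction,determiner}; 3:vuzrur {conjunction,determiner}; 4:suzoush {adverb}; 5:skiap {conjunction}; 6:kloilm {adverb}.
Position 1: determiner is ruled out by rule 1; that leaves conjunction.
Position 2: determiner is ruled out by rule 1; that leaves conjunction.
Position 3: determiner is ruled out by rule 1; that leaves conjunction.
The only consistent sequence is: conjunction conjunction conjunction adverb conjunction adverb.
Checking: rule 1 satisfied; rule 2 satisfied; rule 3 satisfied; rule 4 satisfied; rule 5 satisfied.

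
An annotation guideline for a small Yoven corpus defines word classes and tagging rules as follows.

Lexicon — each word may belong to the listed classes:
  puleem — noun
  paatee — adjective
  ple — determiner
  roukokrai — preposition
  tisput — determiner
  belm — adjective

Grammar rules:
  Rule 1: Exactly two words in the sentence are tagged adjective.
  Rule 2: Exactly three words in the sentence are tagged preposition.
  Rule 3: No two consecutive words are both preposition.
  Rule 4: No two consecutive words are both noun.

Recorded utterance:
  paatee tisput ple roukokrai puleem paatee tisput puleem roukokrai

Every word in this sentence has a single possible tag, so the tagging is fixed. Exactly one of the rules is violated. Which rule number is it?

Fixed tagging: adjective determiner determiner preposition noun adjective determiner noun preposition.
Checking each rule: R1 ✓, R2 ✗, R3 ✓, R4 ✓.
Only rule 2 fails.

2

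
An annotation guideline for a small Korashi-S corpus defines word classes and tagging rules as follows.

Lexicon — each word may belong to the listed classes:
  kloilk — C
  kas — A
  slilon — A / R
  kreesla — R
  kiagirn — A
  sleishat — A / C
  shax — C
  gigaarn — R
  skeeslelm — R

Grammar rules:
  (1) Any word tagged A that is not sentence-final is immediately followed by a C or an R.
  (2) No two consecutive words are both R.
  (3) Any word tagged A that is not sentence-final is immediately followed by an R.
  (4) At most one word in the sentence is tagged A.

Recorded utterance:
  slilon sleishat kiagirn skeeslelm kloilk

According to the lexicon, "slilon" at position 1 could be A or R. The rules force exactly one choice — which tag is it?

R

Candidates per position — 1:slilon {A,R}; 2:sleishat {A,C}; 3:kiagirn {A}; 4:skeeslelm {R}; 5:kloilk {C}.
At position 1, choosing A makes rule 3 impossible to satisfy; hence R.
At position 2, choosing A makes rule 1 impossible to satisfy; hence C.
So the tagging must be: R C A R C.
Checking: rule 1 ok; rule 2 ok; rule 3 ok; rule 4 ok.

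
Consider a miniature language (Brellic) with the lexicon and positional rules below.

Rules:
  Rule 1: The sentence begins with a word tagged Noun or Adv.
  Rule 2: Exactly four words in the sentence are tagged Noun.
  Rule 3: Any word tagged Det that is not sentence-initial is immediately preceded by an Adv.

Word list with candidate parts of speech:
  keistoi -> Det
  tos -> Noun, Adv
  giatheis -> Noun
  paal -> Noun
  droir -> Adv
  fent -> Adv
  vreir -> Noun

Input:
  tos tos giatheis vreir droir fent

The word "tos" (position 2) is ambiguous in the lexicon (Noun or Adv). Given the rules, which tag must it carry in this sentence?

Candidates per position — 1:tos {Noun,Adv}; 2:tos {Noun,Adv}; 3:giatheis {Noun}; 4:vreir {Noun}; 5:droir {Adv}; 6:fent {Adv}.
Position 1: tagging it Adv would leave rule 2 unsatisfiable, so it must be Noun.
Position 2: tagging it Adv would leave rule 2 unsatisfiable, so it must be Noun.
The unique satisfying tagging is: Noun Noun Noun Noun Adv Adv.
Check: rule 1 ok; rule 2 ok; rule 3 ok.

Noun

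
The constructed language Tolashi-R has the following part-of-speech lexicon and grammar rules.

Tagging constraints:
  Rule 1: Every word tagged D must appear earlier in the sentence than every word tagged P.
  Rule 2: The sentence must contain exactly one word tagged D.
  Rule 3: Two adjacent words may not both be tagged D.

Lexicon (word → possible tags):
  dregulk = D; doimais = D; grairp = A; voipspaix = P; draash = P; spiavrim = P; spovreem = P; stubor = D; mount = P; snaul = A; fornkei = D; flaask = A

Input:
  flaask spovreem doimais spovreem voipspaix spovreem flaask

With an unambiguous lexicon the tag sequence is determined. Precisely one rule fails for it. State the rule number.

Fixed tagging: A P D P P P A.
Rule check: R1 fails, R2 ok, R3 ok.
Only rule 1 fails.

1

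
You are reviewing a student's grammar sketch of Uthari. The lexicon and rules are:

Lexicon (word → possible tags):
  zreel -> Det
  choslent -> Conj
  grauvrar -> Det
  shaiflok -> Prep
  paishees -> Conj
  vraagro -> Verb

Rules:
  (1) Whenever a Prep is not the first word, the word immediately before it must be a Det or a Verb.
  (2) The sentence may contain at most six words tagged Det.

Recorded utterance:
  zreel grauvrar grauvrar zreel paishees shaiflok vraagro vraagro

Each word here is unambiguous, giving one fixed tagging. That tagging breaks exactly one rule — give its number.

Fixed tagging: Det Det Det Det Conj Prep Verb Verb.
Checking each rule: R1 violated, R2 holds.
Only rule 1 fails.

1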